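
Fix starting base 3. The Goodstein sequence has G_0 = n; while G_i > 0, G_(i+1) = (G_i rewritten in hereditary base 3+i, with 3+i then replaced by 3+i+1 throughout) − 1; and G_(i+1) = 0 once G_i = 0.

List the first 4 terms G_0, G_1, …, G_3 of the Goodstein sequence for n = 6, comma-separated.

6, 7, 7, 7

base 3: 6 = 2·3; at 4: 2·4 = 8; next = 7
base 4: 7 = 4 + 3; at 5: 5 + 3 = 8; next = 7
base 5: 7 = 5 + 2; at 6: 6 + 2 = 8; next = 7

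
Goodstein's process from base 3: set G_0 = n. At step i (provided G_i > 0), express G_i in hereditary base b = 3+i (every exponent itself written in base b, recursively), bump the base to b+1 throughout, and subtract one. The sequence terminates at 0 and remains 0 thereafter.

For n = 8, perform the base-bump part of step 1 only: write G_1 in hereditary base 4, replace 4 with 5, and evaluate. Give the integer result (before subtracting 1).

11

8 —HB3→ 2·3 + 2 —bump→ 2·4 + 2 = 10 —(−1)→ 9
9 —HB4→ 2·4 + 1 —bump→ 2·5 + 1 = 11 —(−1)→ 10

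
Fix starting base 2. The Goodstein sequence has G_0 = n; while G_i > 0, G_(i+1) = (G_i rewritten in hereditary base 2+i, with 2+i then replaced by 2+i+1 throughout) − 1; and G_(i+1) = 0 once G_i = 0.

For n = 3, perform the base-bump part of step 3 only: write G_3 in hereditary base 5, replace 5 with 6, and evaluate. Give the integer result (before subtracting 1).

2

G_0 = 3. HB_2(3) = 2 + 1. Bump = 4. G_1 = 3.
G_1 = 3. HB_3(3) = 3. Bump = 4. G_2 = 3.
G_2 = 3. HB_4(3) = 3. Bump = 3. G_3 = 2.
G_3 = 2. HB_5(2) = 2. Bump = 2. G_4 = 1.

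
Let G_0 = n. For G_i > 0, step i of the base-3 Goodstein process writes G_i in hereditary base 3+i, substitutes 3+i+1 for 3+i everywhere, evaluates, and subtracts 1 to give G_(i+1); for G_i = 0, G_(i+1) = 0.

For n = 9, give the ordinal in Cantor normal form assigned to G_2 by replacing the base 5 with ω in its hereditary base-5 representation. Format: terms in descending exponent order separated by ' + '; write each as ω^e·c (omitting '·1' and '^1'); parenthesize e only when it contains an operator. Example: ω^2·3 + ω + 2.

ω·3 + 2

base 3: 9 = 3^2; at 4: 4^2 = 16; next = 15
base 4: 15 = 3·4 + 3; at 5: 3·5 + 3 = 18; next = 17
base 5: 17 = 3·5 + 2; at 6: 3·6 + 2 = 20; next = 19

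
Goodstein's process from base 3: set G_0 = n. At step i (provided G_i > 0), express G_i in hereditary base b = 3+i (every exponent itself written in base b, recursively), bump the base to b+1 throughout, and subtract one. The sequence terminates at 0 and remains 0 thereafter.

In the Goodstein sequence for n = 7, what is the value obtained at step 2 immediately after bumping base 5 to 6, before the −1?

step 0: 7 = 2·3 + 1; sub 4 for 3: 2·4 + 1; = 9; G_1 = 9−1 = 8
step 1: 8 = 2·4; sub 5 for 4: 2·5; = 10; G_2 = 10−1 = 9
step 2: 9 = 5 + 4; sub 6 for 5: 6 + 4; = 10; G_3 = 10−1 = 9

10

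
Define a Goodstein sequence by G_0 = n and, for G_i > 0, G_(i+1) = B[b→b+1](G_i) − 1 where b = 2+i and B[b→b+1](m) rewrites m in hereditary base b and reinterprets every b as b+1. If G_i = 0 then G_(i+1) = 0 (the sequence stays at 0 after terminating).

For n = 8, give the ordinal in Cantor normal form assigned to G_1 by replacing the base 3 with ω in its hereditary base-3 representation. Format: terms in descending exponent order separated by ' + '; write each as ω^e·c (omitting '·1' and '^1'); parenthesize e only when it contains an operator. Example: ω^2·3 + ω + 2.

[0] 8 ≡ 2^(2 + 1) (base 2). Lift 3: 81. −1: 80.
[1] 80 ≡ 2·3^3 + 2·3^2 + 2·3 + 2 (base 3). Lift 4: 554. −1: 553.

ω^ω·2 + ω^2·2 + ω·2 + 2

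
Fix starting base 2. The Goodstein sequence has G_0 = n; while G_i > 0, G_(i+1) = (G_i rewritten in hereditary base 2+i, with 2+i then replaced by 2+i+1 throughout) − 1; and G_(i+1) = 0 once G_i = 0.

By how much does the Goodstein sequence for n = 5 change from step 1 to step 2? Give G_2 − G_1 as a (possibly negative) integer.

step 0: 5 = 2^2 + 1; sub 3 for 2: 3^3 + 1; = 28; G_1 = 28−1 = 27
step 1: 27 = 3^3; sub 4 for 3: 4^4; = 256; G_2 = 256−1 = 255

228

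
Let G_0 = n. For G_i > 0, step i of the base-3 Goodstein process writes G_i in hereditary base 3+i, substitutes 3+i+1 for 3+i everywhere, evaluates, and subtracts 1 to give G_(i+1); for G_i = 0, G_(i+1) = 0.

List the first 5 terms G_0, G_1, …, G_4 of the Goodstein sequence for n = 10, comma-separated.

step 0: 10 = 3^2 + 1; sub 4 for 3: 4^2 + 1; = 17; G_1 = 17−1 = 16
step 1: 16 = 4^2; sub 5 for 4: 5^2; = 25; G_2 = 25−1 = 24
step 2: 24 = 4·5 + 4; sub 6 for 5: 4·6 + 4; = 28; G_3 = 28−1 = 27
step 3: 27 = 4·6 + 3; sub 7 for 6: 4·7 + 3; = 31; G_4 = 31−1 = 30

10, 16, 24, 27, 30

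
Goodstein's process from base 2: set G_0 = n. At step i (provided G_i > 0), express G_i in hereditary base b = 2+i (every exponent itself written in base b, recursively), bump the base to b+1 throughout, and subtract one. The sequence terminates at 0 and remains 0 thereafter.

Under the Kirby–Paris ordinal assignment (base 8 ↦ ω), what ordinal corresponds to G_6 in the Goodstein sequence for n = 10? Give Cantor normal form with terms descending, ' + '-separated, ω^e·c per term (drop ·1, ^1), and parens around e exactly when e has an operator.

ω^ω·5 + ω^5·5 + ω^4·5 + ω^3·5 + ω^2·5 + ω·5 + 3

G_0=10  [base 2] 2^(2 + 1) + 2  →[2↦3]→  3^(3 + 1) + 3 = 84  −1 ⇒ G_1=83
G_1=83  [base 3] 3^(3 + 1) + 2  →[3↦4]→  4^(4 + 1) + 2 = 1026  −1 ⇒ G_2=1025
G_2=1025  [base 4] 4^(4 + 1) + 1  →[4↦5]→  5^(5 + 1) + 1 = 15626  −1 ⇒ G_3=15625
G_3=15625  [base 5] 5^(5 + 1)  →[5↦6]→  6^(6 + 1) = 279936  −1 ⇒ G_4=279935
G_4=279935  [base 6] 5·6^6 + 5·6^5 + 5·6^4 + 5·6^3 + 5·6^2 + 5·6 + 5  →[6↦7]→  5·7^7 + 5·7^5 + 5·7^4 + 5·7^3 + 5·7^2 + 5·7 + 5 = 4215755  −1 ⇒ G_5=4215754
G_5=4215754  [base 7] 5·7^7 + 5·7^5 + 5·7^4 + 5·7^3 + 5·7^2 + 5·7 + 4  →[7↦8]→  5·8^8 + 5·8^5 + 5·8^4 + 5·8^3 + 5·8^2 + 5·8 + 4 = 84073324  −1 ⇒ G_6=84073323
G_6=84073323  [base 8] 5·8^8 + 5·8^5 + 5·8^4 + 5·8^3 + 5·8^2 + 5·8 + 3  →[8↦9]→  5·9^9 + 5·9^5 + 5·9^4 + 5·9^3 + 5·9^2 + 5·9 + 3 = 1937434593  −1 ⇒ G_7=1937434592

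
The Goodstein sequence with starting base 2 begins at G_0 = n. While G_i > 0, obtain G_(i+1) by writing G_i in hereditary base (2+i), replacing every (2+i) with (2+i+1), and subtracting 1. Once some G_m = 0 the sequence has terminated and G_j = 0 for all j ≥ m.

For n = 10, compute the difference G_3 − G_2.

14600

G_0 = 10. HB_2(10) = 2^(2 + 1) + 2. Bump = 84. G_1 = 83.
G_1 = 83. HB_3(83) = 3^(3 + 1) + 2. Bump = 1026. G_2 = 1025.
G_2 = 1025. HB_4(1025) = 4^(4 + 1) + 1. Bump = 15626. G_3 = 15625.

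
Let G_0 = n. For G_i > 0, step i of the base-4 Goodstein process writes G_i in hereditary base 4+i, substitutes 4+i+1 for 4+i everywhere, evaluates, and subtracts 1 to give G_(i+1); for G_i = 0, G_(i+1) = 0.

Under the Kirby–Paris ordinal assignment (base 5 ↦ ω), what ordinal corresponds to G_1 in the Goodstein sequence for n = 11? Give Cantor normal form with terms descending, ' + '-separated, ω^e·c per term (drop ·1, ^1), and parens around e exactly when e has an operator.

G_0 = 11. HB_4(11) = 2·4 + 3. Bump = 13. G_1 = 12.
G_1 = 12. HB_5(12) = 2·5 + 2. Bump = 14. G_2 = 13.

ω·2 + 2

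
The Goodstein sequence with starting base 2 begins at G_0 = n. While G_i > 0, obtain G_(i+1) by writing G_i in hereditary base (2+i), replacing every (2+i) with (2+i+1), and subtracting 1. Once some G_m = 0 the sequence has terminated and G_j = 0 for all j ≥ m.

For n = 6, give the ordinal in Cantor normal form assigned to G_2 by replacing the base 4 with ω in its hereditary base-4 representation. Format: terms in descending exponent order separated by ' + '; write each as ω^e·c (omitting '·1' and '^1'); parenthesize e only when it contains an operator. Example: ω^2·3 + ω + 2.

ω^ω + 1

[0] 6 ≡ 2^2 + 2 (base 2). Lift 3: 30. −1: 29.
[1] 29 ≡ 3^3 + 2 (base 3). Lift 4: 258. −1: 257.
[2] 257 ≡ 4^4 + 1 (base 4). Lift 5: 3126. −1: 3125.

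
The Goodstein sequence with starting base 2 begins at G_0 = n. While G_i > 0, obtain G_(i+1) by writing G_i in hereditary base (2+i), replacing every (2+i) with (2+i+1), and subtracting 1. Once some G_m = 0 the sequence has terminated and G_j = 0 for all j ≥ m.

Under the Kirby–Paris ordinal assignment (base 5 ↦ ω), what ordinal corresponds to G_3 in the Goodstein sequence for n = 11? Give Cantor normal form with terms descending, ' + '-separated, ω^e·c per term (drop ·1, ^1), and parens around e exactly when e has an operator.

[0] 11 ≡ 2^(2 + 1) + 2 + 1 (base 2). Lift 3: 85. −1: 84.
[1] 84 ≡ 3^(3 + 1) + 3 (base 3). Lift 4: 1028. −1: 1027.
[2] 1027 ≡ 4^(4 + 1) + 3 (base 4). Lift 5: 15628. −1: 15627.
[3] 15627 ≡ 5^(5 + 1) + 2 (base 5). Lift 6: 279938. −1: 279937.

ω^(ω + 1) + 2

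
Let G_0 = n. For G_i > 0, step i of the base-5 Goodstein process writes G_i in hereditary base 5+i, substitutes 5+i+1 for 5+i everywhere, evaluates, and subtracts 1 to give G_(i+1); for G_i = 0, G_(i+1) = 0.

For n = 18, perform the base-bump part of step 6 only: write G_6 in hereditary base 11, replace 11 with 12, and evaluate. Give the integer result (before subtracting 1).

30

step 0: 18 = 3·5 + 3; sub 6 for 5: 3·6 + 3; = 21; G_1 = 21−1 = 20
step 1: 20 = 3·6 + 2; sub 7 for 6: 3·7 + 2; = 23; G_2 = 23−1 = 22
step 2: 22 = 3·7 + 1; sub 8 for 7: 3·8 + 1; = 25; G_3 = 25−1 = 24
step 3: 24 = 3·8; sub 9 for 8: 3·9; = 27; G_4 = 27−1 = 26
step 4: 26 = 2·9 + 8; sub 10 for 9: 2·10 + 8; = 28; G_5 = 28−1 = 27
step 5: 27 = 2·10 + 7; sub 11 for 10: 2·11 + 7; = 29; G_6 = 29−1 = 28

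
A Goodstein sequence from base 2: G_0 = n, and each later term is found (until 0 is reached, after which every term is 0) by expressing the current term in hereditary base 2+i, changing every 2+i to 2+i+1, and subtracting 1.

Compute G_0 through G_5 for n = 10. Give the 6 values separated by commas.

10, 83, 1025, 15625, 279935, 4215754

[0] 10 ≡ 2^(2 + 1) + 2 (base 2). Lift 3: 84. −1: 83.
[1] 83 ≡ 3^(3 + 1) + 2 (base 3). Lift 4: 1026. −1: 1025.
[2] 1025 ≡ 4^(4 + 1) + 1 (base 4). Lift 5: 15626. −1: 15625.
[3] 15625 ≡ 5^(5 + 1) (base 5). Lift 6: 279936. −1: 279935.
[4] 279935 ≡ 5·6^6 + 5·6^5 + 5·6^4 + 5·6^3 + 5·6^2 + 5·6 + 5 (base 6). Lift 7: 4215755. −1: 4215754.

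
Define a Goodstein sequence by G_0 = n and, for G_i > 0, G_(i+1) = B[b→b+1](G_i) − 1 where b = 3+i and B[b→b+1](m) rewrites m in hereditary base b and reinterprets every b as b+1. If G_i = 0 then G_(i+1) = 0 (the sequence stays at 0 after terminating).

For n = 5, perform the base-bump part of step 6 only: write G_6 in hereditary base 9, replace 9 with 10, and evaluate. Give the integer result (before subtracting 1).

2

5 —HB3→ 3 + 2 —bump→ 4 + 2 = 6 —(−1)→ 5
5 —HB4→ 4 + 1 —bump→ 5 + 1 = 6 —(−1)→ 5
5 —HB5→ 5 —bump→ 6 = 6 —(−1)→ 5
5 —HB6→ 5 —bump→ 5 = 5 —(−1)→ 4
4 —HB7→ 4 —bump→ 4 = 4 —(−1)→ 3
3 —HB8→ 3 —bump→ 3 = 3 —(−1)→ 2
2 —HB9→ 2 —bump→ 2 = 2 —(−1)→ 1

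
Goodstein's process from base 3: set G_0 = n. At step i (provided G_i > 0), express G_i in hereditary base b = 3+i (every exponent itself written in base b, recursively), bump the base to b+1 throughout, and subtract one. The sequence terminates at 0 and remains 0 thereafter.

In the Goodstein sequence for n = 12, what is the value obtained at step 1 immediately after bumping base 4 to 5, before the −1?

12 —HB3→ 3^2 + 3 —bump→ 4^2 + 4 = 20 —(−1)→ 19
19 —HB4→ 4^2 + 3 —bump→ 5^2 + 3 = 28 —(−1)→ 27

28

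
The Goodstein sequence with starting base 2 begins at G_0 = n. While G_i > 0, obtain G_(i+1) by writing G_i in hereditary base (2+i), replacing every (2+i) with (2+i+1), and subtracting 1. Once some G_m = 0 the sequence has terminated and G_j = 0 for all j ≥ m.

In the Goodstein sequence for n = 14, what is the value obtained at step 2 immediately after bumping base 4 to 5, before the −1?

(0) 14|_2 = 2^(2 + 1) + 2^2 + 2 ↦ 3^(3 + 1) + 3^3 + 3|_3 = 111 ⇒ 110
(1) 110|_3 = 3^(3 + 1) + 3^3 + 2 ↦ 4^(4 + 1) + 4^4 + 2|_4 = 1282 ⇒ 1281

18751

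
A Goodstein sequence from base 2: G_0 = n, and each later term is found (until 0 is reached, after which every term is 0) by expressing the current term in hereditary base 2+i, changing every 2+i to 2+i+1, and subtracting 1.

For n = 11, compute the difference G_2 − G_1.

943

11 —HB2→ 2^(2 + 1) + 2 + 1 —bump→ 3^(3 + 1) + 3 + 1 = 85 —(−1)→ 84
84 —HB3→ 3^(3 + 1) + 3 —bump→ 4^(4 + 1) + 4 = 1028 —(−1)→ 1027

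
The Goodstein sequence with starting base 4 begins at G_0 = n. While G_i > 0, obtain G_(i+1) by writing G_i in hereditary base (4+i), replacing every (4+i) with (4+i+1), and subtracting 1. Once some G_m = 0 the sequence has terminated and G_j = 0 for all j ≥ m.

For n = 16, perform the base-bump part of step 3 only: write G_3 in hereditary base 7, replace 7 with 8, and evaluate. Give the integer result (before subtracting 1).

34

(0) 16|_4 = 4^2 ↦ 5^2|_5 = 25 ⇒ 24
(1) 24|_5 = 4·5 + 4 ↦ 4·6 + 4|_6 = 28 ⇒ 27
(2) 27|_6 = 4·6 + 3 ↦ 4·7 + 3|_7 = 31 ⇒ 30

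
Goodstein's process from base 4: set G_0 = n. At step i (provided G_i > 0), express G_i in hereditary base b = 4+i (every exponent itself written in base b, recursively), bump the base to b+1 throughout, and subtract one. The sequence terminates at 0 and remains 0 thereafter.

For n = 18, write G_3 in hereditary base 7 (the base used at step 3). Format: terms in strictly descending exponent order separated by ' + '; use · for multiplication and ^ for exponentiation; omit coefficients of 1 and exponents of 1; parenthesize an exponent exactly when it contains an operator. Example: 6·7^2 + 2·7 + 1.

6·7 + 6

step 0: 18 = 4^2 + 2; sub 5 for 4: 5^2 + 2; = 27; G_1 = 27−1 = 26
step 1: 26 = 5^2 + 1; sub 6 for 5: 6^2 + 1; = 37; G_2 = 37−1 = 36
step 2: 36 = 6^2; sub 7 for 6: 7^2; = 49; G_3 = 49−1 = 48
step 3: 48 = 6·7 + 6; sub 8 for 7: 6·8 + 6; = 54; G_4 = 54−1 = 53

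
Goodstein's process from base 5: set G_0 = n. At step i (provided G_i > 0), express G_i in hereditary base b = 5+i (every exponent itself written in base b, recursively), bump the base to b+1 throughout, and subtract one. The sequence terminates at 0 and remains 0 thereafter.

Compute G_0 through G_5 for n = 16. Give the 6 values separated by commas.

16, 18, 20, 21, 22, 23

G_0=16  [base 5] 3·5 + 1  →[5↦6]→  3·6 + 1 = 19  −1 ⇒ G_1=18
G_1=18  [base 6] 3·6  →[6↦7]→  3·7 = 21  −1 ⇒ G_2=20
G_2=20  [base 7] 2·7 + 6  →[7↦8]→  2·8 + 6 = 22  −1 ⇒ G_3=21
G_3=21  [base 8] 2·8 + 5  →[8↦9]→  2·9 + 5 = 23  −1 ⇒ G_4=22
G_4=22  [base 9] 2·9 + 4  →[9↦10]→  2·10 + 4 = 24  −1 ⇒ G_5=23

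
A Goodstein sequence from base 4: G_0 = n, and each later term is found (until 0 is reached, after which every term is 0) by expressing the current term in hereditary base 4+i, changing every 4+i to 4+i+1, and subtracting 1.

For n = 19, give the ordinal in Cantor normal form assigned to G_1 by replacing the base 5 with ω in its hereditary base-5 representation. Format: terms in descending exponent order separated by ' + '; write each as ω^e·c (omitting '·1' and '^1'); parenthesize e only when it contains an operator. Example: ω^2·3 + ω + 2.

step 0: 19 = 4^2 + 3; sub 5 for 4: 5^2 + 3; = 28; G_1 = 28−1 = 27
step 1: 27 = 5^2 + 2; sub 6 for 5: 6^2 + 2; = 38; G_2 = 38−1 = 37

ω^2 + 2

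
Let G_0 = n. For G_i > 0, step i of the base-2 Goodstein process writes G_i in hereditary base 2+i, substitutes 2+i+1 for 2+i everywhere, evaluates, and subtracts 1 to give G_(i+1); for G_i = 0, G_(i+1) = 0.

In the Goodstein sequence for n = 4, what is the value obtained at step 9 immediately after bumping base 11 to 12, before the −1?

base 2: 4 = 2^2; at 3: 3^3 = 27; next = 26
base 3: 26 = 2·3^2 + 2·3 + 2; at 4: 2·4^2 + 2·4 + 2 = 42; next = 41
base 4: 41 = 2·4^2 + 2·4 + 1; at 5: 2·5^2 + 2·5 + 1 = 61; next = 60
base 5: 60 = 2·5^2 + 2·5; at 6: 2·6^2 + 2·6 = 84; next = 83
base 6: 83 = 2·6^2 + 6 + 5; at 7: 2·7^2 + 7 + 5 = 110; next = 109
base 7: 109 = 2·7^2 + 7 + 4; at 8: 2·8^2 + 8 + 4 = 140; next = 139
base 8: 139 = 2·8^2 + 8 + 3; at 9: 2·9^2 + 9 + 3 = 174; next = 173
base 9: 173 = 2·9^2 + 9 + 2; at 10: 2·10^2 + 10 + 2 = 212; next = 211
base 10: 211 = 2·10^2 + 10 + 1; at 11: 2·11^2 + 11 + 1 = 254; next = 253

300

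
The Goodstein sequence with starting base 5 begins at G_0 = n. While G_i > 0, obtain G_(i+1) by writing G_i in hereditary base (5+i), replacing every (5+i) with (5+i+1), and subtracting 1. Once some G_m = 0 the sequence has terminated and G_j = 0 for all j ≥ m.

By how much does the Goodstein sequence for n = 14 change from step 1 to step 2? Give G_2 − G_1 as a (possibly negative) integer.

step 0: 14 = 2·5 + 4; sub 6 for 5: 2·6 + 4; = 16; G_1 = 16−1 = 15
step 1: 15 = 2·6 + 3; sub 7 for 6: 2·7 + 3; = 17; G_2 = 17−1 = 16

1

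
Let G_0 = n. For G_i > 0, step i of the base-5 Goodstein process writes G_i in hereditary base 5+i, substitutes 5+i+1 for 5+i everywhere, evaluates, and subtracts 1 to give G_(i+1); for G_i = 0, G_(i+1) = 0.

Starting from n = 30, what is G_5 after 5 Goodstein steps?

i=0: 30 = 5^2 + 5 (b=5); 5→6: 6^2 + 6 = 42; 42−1 = 41
i=1: 41 = 6^2 + 5 (b=6); 6→7: 7^2 + 5 = 54; 54−1 = 53
i=2: 53 = 7^2 + 4 (b=7); 7→8: 8^2 + 4 = 68; 68−1 = 67
i=3: 67 = 8^2 + 3 (b=8); 8→9: 9^2 + 3 = 84; 84−1 = 83
i=4: 83 = 9^2 + 2 (b=9); 9→10: 10^2 + 2 = 102; 102−1 = 101
i=5: 101 = 10^2 + 1 (b=10); 10→11: 11^2 + 1 = 122; 122−1 = 121

101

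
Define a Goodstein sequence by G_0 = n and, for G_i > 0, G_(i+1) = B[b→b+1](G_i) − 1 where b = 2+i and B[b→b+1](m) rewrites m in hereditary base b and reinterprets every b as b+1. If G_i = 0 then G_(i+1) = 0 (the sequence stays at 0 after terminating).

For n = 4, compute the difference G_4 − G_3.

23

G_0 = 4. HB_2(4) = 2^2. Bump = 27. G_1 = 26.
G_1 = 26. HB_3(26) = 2·3^2 + 2·3 + 2. Bump = 42. G_2 = 41.
G_2 = 41. HB_4(41) = 2·4^2 + 2·4 + 1. Bump = 61. G_3 = 60.
G_3 = 60. HB_5(60) = 2·5^2 + 2·5. Bump = 84. G_4 = 83.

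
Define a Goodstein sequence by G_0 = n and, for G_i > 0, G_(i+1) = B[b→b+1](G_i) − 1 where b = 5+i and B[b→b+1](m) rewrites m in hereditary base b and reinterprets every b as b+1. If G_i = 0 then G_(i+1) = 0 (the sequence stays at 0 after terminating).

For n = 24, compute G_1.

27

i=0: 24 = 4·5 + 4 (b=5); 5→6: 4·6 + 4 = 28; 28−1 = 27
i=1: 27 = 4·6 + 3 (b=6); 6→7: 4·7 + 3 = 31; 31−1 = 30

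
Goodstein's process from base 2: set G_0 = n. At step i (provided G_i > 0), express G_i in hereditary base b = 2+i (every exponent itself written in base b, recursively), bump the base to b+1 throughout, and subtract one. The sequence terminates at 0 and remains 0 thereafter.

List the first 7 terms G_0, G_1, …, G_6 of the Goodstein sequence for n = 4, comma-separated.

(0) 4|_2 = 2^2 ↦ 3^3|_3 = 27 ⇒ 26
(1) 26|_3 = 2·3^2 + 2·3 + 2 ↦ 2·4^2 + 2·4 + 2|_4 = 42 ⇒ 41
(2) 41|_4 = 2·4^2 + 2·4 + 1 ↦ 2·5^2 + 2·5 + 1|_5 = 61 ⇒ 60
(3) 60|_5 = 2·5^2 + 2·5 ↦ 2·6^2 + 2·6|_6 = 84 ⇒ 83
(4) 83|_6 = 2·6^2 + 6 + 5 ↦ 2·7^2 + 7 + 5|_7 = 110 ⇒ 109
(5) 109|_7 = 2·7^2 + 7 + 4 ↦ 2·8^2 + 8 + 4|_8 = 140 ⇒ 139

4, 26, 41, 60, 83, 109, 139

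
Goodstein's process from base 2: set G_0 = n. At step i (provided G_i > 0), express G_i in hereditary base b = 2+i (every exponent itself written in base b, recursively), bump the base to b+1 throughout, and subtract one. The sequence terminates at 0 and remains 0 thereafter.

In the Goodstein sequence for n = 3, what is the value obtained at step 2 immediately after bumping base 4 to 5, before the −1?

3

G_0=3  [base 2] 2 + 1  →[2↦3]→  3 + 1 = 4  −1 ⇒ G_1=3
G_1=3  [base 3] 3  →[3↦4]→  4 = 4  −1 ⇒ G_2=3
G_2=3  [base 4] 3  →[4↦5]→  3 = 3  −1 ⇒ G_3=2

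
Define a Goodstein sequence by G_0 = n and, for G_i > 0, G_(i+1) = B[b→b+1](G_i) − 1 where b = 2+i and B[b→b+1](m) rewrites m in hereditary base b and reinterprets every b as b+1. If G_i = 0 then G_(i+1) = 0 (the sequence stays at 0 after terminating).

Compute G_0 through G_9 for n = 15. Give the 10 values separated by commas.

15, 111, 1283, 18752, 326593, 6588344, 150994943, 3524450280, 100077777775, 3138578427934

G_0=15  [base 2] 2^(2 + 1) + 2^2 + 2 + 1  →[2↦3]→  3^(3 + 1) + 3^3 + 3 + 1 = 112  −1 ⇒ G_1=111
G_1=111  [base 3] 3^(3 + 1) + 3^3 + 3  →[3↦4]→  4^(4 + 1) + 4^4 + 4 = 1284  −1 ⇒ G_2=1283
G_2=1283  [base 4] 4^(4 + 1) + 4^4 + 3  →[4↦5]→  5^(5 + 1) + 5^5 + 3 = 18753  −1 ⇒ G_3=18752
G_3=18752  [base 5] 5^(5 + 1) + 5^5 + 2  →[5↦6]→  6^(6 + 1) + 6^6 + 2 = 326594  −1 ⇒ G_4=326593
G_4=326593  [base 6] 6^(6 + 1) + 6^6 + 1  →[6↦7]→  7^(7 + 1) + 7^7 + 1 = 6588345  −1 ⇒ G_5=6588344
G_5=6588344  [base 7] 7^(7 + 1) + 7^7  →[7↦8]→  8^(8 + 1) + 8^8 = 150994944  −1 ⇒ G_6=150994943
G_6=150994943  [base 8] 8^(8 + 1) + 7·8^7 + 7·8^6 + 7·8^5 + 7·8^4 + 7·8^3 + 7·8^2 + 7·8 + 7  →[8↦9]→  9^(9 + 1) + 7·9^7 + 7·9^6 + 7·9^5 + 7·9^4 + 7·9^3 + 7·9^2 + 7·9 + 7 = 3524450281  −1 ⇒ G_7=3524450280
G_7=3524450280  [base 9] 9^(9 + 1) + 7·9^7 + 7·9^6 + 7·9^5 + 7·9^4 + 7·9^3 + 7·9^2 + 7·9 + 6  →[9↦10]→  10^(10 + 1) + 7·10^7 + 7·10^6 + 7·10^5 + 7·10^4 + 7·10^3 + 7·10^2 + 7·10 + 6 = 100077777776  −1 ⇒ G_8=100077777775
G_8=100077777775  [base 10] 10^(10 + 1) + 7·10^7 + 7·10^6 + 7·10^5 + 7·10^4 + 7·10^3 + 7·10^2 + 7·10 + 5  →[10↦11]→  11^(11 + 1) + 7·11^7 + 7·11^6 + 7·11^5 + 7·11^4 + 7·11^3 + 7·11^2 + 7·11 + 5 = 3138578427935  −1 ⇒ G_9=3138578427934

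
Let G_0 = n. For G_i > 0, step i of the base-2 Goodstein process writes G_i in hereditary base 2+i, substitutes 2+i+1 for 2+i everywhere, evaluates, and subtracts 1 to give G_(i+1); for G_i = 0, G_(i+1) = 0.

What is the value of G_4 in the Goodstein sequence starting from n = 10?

279935

[0] 10 ≡ 2^(2 + 1) + 2 (base 2). Lift 3: 84. −1: 83.
[1] 83 ≡ 3^(3 + 1) + 2 (base 3). Lift 4: 1026. −1: 1025.
[2] 1025 ≡ 4^(4 + 1) + 1 (base 4). Lift 5: 15626. −1: 15625.
[3] 15625 ≡ 5^(5 + 1) (base 5). Lift 6: 279936. −1: 279935.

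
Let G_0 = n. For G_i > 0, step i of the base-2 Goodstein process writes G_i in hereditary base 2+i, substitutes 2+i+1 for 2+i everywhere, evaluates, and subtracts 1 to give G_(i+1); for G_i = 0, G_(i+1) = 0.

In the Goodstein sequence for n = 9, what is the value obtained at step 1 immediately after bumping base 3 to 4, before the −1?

G_0=9  [base 2] 2^(2 + 1) + 1  →[2↦3]→  3^(3 + 1) + 1 = 82  −1 ⇒ G_1=81
G_1=81  [base 3] 3^(3 + 1)  →[3↦4]→  4^(4 + 1) = 1024  −1 ⇒ G_2=1023

1024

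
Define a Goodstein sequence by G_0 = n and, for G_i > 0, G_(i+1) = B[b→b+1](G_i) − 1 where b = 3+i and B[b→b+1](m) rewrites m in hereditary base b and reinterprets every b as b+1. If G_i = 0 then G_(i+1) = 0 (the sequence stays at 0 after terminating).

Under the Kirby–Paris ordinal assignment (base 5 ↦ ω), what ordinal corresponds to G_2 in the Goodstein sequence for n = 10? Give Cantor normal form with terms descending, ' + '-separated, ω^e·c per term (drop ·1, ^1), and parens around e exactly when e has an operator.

ω·4 + 4

base 3: 10 = 3^2 + 1; at 4: 4^2 + 1 = 17; next = 16
base 4: 16 = 4^2; at 5: 5^2 = 25; next = 24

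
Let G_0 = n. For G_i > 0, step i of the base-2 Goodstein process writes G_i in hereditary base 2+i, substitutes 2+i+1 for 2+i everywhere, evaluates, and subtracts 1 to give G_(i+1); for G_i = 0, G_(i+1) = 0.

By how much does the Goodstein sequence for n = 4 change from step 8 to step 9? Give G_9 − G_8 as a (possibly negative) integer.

base 2: 4 = 2^2; at 3: 3^3 = 27; next = 26
base 3: 26 = 2·3^2 + 2·3 + 2; at 4: 2·4^2 + 2·4 + 2 = 42; next = 41
base 4: 41 = 2·4^2 + 2·4 + 1; at 5: 2·5^2 + 2·5 + 1 = 61; next = 60
base 5: 60 = 2·5^2 + 2·5; at 6: 2·6^2 + 2·6 = 84; next = 83
base 6: 83 = 2·6^2 + 6 + 5; at 7: 2·7^2 + 7 + 5 = 110; next = 109
base 7: 109 = 2·7^2 + 7 + 4; at 8: 2·8^2 + 8 + 4 = 140; next = 139
base 8: 139 = 2·8^2 + 8 + 3; at 9: 2·9^2 + 9 + 3 = 174; next = 173
base 9: 173 = 2·9^2 + 9 + 2; at 10: 2·10^2 + 10 + 2 = 212; next = 211
base 10: 211 = 2·10^2 + 10 + 1; at 11: 2·11^2 + 11 + 1 = 254; next = 253

42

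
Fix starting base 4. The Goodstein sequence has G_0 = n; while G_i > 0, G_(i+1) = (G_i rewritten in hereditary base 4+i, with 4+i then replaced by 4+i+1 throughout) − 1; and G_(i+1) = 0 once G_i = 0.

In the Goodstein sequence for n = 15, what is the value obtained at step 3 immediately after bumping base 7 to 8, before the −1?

step 0: 15 = 3·4 + 3; sub 5 for 4: 3·5 + 3; = 18; G_1 = 18−1 = 17
step 1: 17 = 3·5 + 2; sub 6 for 5: 3·6 + 2; = 20; G_2 = 20−1 = 19
step 2: 19 = 3·6 + 1; sub 7 for 6: 3·7 + 1; = 22; G_3 = 22−1 = 21

24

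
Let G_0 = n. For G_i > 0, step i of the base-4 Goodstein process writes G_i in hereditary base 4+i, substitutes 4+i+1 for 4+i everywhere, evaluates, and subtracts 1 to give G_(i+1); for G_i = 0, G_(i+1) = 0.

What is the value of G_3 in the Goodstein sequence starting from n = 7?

7 —HB4→ 4 + 3 —bump→ 5 + 3 = 8 —(−1)→ 7
7 —HB5→ 5 + 2 —bump→ 6 + 2 = 8 —(−1)→ 7
7 —HB6→ 6 + 1 —bump→ 7 + 1 = 8 —(−1)→ 7
7 —HB7→ 7 —bump→ 8 = 8 —(−1)→ 7

7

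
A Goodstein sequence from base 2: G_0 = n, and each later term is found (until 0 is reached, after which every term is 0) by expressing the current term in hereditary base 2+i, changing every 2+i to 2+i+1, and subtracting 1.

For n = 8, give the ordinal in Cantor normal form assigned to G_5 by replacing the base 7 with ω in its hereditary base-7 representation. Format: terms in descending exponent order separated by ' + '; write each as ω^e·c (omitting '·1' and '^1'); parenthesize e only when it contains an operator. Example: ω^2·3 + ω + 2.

ω^ω·2 + ω^2·2 + ω + 4

G_0 = 8. HB_2(8) = 2^(2 + 1). Bump = 81. G_1 = 80.
G_1 = 80. HB_3(80) = 2·3^3 + 2·3^2 + 2·3 + 2. Bump = 554. G_2 = 553.
G_2 = 553. HB_4(553) = 2·4^4 + 2·4^2 + 2·4 + 1. Bump = 6311. G_3 = 6310.
G_3 = 6310. HB_5(6310) = 2·5^5 + 2·5^2 + 2·5. Bump = 93396. G_4 = 93395.
G_4 = 93395. HB_6(93395) = 2·6^6 + 2·6^2 + 6 + 5. Bump = 1647196. G_5 = 1647195.
G_5 = 1647195. HB_7(1647195) = 2·7^7 + 2·7^2 + 7 + 4. Bump = 33554572. G_6 = 33554571.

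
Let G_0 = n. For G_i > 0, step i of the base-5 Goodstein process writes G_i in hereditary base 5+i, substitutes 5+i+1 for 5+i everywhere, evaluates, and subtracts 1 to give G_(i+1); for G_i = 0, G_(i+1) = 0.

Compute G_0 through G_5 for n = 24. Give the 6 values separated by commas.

24, 27, 30, 33, 36, 39

G_0 = 24. HB_5(24) = 4·5 + 4. Bump = 28. G_1 = 27.
G_1 = 27. HB_6(27) = 4·6 + 3. Bump = 31. G_2 = 30.
G_2 = 30. HB_7(30) = 4·7 + 2. Bump = 34. G_3 = 33.
G_3 = 33. HB_8(33) = 4·8 + 1. Bump = 37. G_4 = 36.
G_4 = 36. HB_9(36) = 4·9. Bump = 40. G_5 = 39.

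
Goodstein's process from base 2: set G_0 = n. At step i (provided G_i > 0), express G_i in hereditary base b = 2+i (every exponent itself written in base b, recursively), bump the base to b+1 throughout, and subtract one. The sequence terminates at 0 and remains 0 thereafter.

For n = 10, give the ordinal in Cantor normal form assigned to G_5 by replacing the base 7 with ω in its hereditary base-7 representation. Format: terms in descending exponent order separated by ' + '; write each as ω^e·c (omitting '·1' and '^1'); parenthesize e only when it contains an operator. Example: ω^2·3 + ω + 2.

G_0=10  [base 2] 2^(2 + 1) + 2  →[2↦3]→  3^(3 + 1) + 3 = 84  −1 ⇒ G_1=83
G_1=83  [base 3] 3^(3 + 1) + 2  →[3↦4]→  4^(4 + 1) + 2 = 1026  −1 ⇒ G_2=1025
G_2=1025  [base 4] 4^(4 + 1) + 1  →[4↦5]→  5^(5 + 1) + 1 = 15626  −1 ⇒ G_3=15625
G_3=15625  [base 5] 5^(5 + 1)  →[5↦6]→  6^(6 + 1) = 279936  −1 ⇒ G_4=279935
G_4=279935  [base 6] 5·6^6 + 5·6^5 + 5·6^4 + 5·6^3 + 5·6^2 + 5·6 + 5  →[6↦7]→  5·7^7 + 5·7^5 + 5·7^4 + 5·7^3 + 5·7^2 + 5·7 + 5 = 4215755  −1 ⇒ G_5=4215754
G_5=4215754  [base 7] 5·7^7 + 5·7^5 + 5·7^4 + 5·7^3 + 5·7^2 + 5·7 + 4  →[7↦8]→  5·8^8 + 5·8^5 + 5·8^4 + 5·8^3 + 5·8^2 + 5·8 + 4 = 84073324  −1 ⇒ G_6=84073323

ω^ω·5 + ω^5·5 + ω^4·5 + ω^3·5 + ω^2·5 + ω·5 + 4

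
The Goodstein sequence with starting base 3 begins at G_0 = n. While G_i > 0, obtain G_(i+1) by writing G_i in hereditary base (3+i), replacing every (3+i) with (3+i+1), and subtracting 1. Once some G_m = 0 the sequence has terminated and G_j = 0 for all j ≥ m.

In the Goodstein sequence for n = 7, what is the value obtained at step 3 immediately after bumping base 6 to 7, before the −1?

10

[0] 7 ≡ 2·3 + 1 (base 3). Lift 4: 9. −1: 8.
[1] 8 ≡ 2·4 (base 4). Lift 5: 10. −1: 9.
[2] 9 ≡ 5 + 4 (base 5). Lift 6: 10. −1: 9.
[3] 9 ≡ 6 + 3 (base 6). Lift 7: 10. −1: 9.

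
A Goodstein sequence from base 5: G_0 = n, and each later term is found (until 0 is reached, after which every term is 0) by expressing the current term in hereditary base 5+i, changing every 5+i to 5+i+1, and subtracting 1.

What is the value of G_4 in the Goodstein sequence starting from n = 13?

17

base 5: 13 = 2·5 + 3; at 6: 2·6 + 3 = 15; next = 14
base 6: 14 = 2·6 + 2; at 7: 2·7 + 2 = 16; next = 15
base 7: 15 = 2·7 + 1; at 8: 2·8 + 1 = 17; next = 16
base 8: 16 = 2·8; at 9: 2·9 = 18; next = 17
base 9: 17 = 9 + 8; at 10: 10 + 8 = 18; next = 17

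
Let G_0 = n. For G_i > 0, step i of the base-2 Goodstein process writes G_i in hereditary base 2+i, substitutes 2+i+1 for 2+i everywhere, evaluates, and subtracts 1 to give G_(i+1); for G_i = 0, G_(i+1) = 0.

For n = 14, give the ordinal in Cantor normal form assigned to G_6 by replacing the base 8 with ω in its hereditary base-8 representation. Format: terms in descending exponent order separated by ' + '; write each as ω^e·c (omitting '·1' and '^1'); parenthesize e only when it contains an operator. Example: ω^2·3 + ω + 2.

ω^(ω + 1) + ω^5·5 + ω^4·5 + ω^3·5 + ω^2·5 + ω·5 + 3

G_0=14  [base 2] 2^(2 + 1) + 2^2 + 2  →[2↦3]→  3^(3 + 1) + 3^3 + 3 = 111  −1 ⇒ G_1=110
G_1=110  [base 3] 3^(3 + 1) + 3^3 + 2  →[3↦4]→  4^(4 + 1) + 4^4 + 2 = 1282  −1 ⇒ G_2=1281
G_2=1281  [base 4] 4^(4 + 1) + 4^4 + 1  →[4↦5]→  5^(5 + 1) + 5^5 + 1 = 18751  −1 ⇒ G_3=18750
G_3=18750  [base 5] 5^(5 + 1) + 5^5  →[5↦6]→  6^(6 + 1) + 6^6 = 326592  −1 ⇒ G_4=326591
G_4=326591  [base 6] 6^(6 + 1) + 5·6^5 + 5·6^4 + 5·6^3 + 5·6^2 + 5·6 + 5  →[6↦7]→  7^(7 + 1) + 5·7^5 + 5·7^4 + 5·7^3 + 5·7^2 + 5·7 + 5 = 5862841  −1 ⇒ G_5=5862840
G_5=5862840  [base 7] 7^(7 + 1) + 5·7^5 + 5·7^4 + 5·7^3 + 5·7^2 + 5·7 + 4  →[7↦8]→  8^(8 + 1) + 5·8^5 + 5·8^4 + 5·8^3 + 5·8^2 + 5·8 + 4 = 134404972  −1 ⇒ G_6=134404971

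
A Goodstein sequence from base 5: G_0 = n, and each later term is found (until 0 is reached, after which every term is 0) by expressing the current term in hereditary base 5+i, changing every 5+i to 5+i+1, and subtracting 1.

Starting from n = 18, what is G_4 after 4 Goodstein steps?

[0] 18 ≡ 3·5 + 3 (base 5). Lift 6: 21. −1: 20.
[1] 20 ≡ 3·6 + 2 (base 6). Lift 7: 23. −1: 22.
[2] 22 ≡ 3·7 + 1 (base 7). Lift 8: 25. −1: 24.
[3] 24 ≡ 3·8 (base 8). Lift 9: 27. −1: 26.

26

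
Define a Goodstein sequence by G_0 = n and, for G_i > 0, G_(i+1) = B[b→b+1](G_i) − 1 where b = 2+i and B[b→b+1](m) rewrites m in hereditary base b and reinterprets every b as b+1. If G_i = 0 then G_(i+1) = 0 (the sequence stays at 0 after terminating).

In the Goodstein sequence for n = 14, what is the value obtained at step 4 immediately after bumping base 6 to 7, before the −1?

5862841

i=0: 14 = 2^(2 + 1) + 2^2 + 2 (b=2); 2→3: 3^(3 + 1) + 3^3 + 3 = 111; 111−1 = 110
i=1: 110 = 3^(3 + 1) + 3^3 + 2 (b=3); 3→4: 4^(4 + 1) + 4^4 + 2 = 1282; 1282−1 = 1281
i=2: 1281 = 4^(4 + 1) + 4^4 + 1 (b=4); 4→5: 5^(5 + 1) + 5^5 + 1 = 18751; 18751−1 = 18750
i=3: 18750 = 5^(5 + 1) + 5^5 (b=5); 5→6: 6^(6 + 1) + 6^6 = 326592; 326592−1 = 326591
i=4: 326591 = 6^(6 + 1) + 5·6^5 + 5·6^4 + 5·6^3 + 5·6^2 + 5·6 + 5 (b=6); 6→7: 7^(7 + 1) + 5·7^5 + 5·7^4 + 5·7^3 + 5·7^2 + 5·7 + 5 = 5862841; 5862841−1 = 5862840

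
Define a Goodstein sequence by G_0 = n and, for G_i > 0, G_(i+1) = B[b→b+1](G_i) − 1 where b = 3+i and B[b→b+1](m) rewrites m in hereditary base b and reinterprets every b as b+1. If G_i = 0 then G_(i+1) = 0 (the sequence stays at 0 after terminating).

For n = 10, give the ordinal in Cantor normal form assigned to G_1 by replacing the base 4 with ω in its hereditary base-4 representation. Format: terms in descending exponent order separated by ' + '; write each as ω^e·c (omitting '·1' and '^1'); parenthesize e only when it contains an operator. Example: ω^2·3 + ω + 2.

step 0: 10 = 3^2 + 1; sub 4 for 3: 4^2 + 1; = 17; G_1 = 17−1 = 16
step 1: 16 = 4^2; sub 5 for 4: 5^2; = 25; G_2 = 25−1 = 24

ω^2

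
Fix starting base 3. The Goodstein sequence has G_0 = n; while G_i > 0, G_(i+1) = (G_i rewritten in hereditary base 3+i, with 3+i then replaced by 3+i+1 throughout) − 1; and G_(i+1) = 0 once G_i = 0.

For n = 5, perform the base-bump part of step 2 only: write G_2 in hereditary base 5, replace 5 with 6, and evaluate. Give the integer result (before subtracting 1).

5 —HB3→ 3 + 2 —bump→ 4 + 2 = 6 —(−1)→ 5
5 —HB4→ 4 + 1 —bump→ 5 + 1 = 6 —(−1)→ 5
5 —HB5→ 5 —bump→ 6 = 6 —(−1)→ 5

6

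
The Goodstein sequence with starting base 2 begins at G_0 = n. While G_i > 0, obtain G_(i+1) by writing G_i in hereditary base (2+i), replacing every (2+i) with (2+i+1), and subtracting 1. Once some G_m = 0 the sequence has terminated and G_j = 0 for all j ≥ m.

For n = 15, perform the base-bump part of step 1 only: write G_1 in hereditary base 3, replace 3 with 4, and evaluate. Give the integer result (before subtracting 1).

G_0 = 15. HB_2(15) = 2^(2 + 1) + 2^2 + 2 + 1. Bump = 112. G_1 = 111.
G_1 = 111. HB_3(111) = 3^(3 + 1) + 3^3 + 3. Bump = 1284. G_2 = 1283.

1284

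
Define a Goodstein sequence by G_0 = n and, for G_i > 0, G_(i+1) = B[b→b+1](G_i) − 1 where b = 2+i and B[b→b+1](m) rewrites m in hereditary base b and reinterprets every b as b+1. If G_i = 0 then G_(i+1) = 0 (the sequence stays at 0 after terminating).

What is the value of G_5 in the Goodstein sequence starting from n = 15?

G_0 = 15. HB_2(15) = 2^(2 + 1) + 2^2 + 2 + 1. Bump = 112. G_1 = 111.
G_1 = 111. HB_3(111) = 3^(3 + 1) + 3^3 + 3. Bump = 1284. G_2 = 1283.
G_2 = 1283. HB_4(1283) = 4^(4 + 1) + 4^4 + 3. Bump = 18753. G_3 = 18752.
G_3 = 18752. HB_5(18752) = 5^(5 + 1) + 5^5 + 2. Bump = 326594. G_4 = 326593.
G_4 = 326593. HB_6(326593) = 6^(6 + 1) + 6^6 + 1. Bump = 6588345. G_5 = 6588344.
G_5 = 6588344. HB_7(6588344) = 7^(7 + 1) + 7^7. Bump = 150994944. G_6 = 150994943.

6588344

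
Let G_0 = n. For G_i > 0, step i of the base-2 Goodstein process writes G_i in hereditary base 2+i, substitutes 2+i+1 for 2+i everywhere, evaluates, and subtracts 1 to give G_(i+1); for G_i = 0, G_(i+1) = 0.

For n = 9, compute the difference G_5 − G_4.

(0) 9|_2 = 2^(2 + 1) + 1 ↦ 3^(3 + 1) + 1|_3 = 82 ⇒ 81
(1) 81|_3 = 3^(3 + 1) ↦ 4^(4 + 1)|_4 = 1024 ⇒ 1023
(2) 1023|_4 = 3·4^4 + 3·4^3 + 3·4^2 + 3·4 + 3 ↦ 3·5^5 + 3·5^3 + 3·5^2 + 3·5 + 3|_5 = 9843 ⇒ 9842
(3) 9842|_5 = 3·5^5 + 3·5^3 + 3·5^2 + 3·5 + 2 ↦ 3·6^6 + 3·6^3 + 3·6^2 + 3·6 + 2|_6 = 140744 ⇒ 140743
(4) 140743|_6 = 3·6^6 + 3·6^3 + 3·6^2 + 3·6 + 1 ↦ 3·7^7 + 3·7^3 + 3·7^2 + 3·7 + 1|_7 = 2471827 ⇒ 2471826

2331083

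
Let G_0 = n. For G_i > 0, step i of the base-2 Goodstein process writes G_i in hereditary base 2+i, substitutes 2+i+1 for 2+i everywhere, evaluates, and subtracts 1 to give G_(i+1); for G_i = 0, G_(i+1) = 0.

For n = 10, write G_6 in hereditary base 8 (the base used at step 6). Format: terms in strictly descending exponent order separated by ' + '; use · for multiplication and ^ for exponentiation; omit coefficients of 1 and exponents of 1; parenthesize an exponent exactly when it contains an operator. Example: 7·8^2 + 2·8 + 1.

[0] 10 ≡ 2^(2 + 1) + 2 (base 2). Lift 3: 84. −1: 83.
[1] 83 ≡ 3^(3 + 1) + 2 (base 3). Lift 4: 1026. −1: 1025.
[2] 1025 ≡ 4^(4 + 1) + 1 (base 4). Lift 5: 15626. −1: 15625.
[3] 15625 ≡ 5^(5 + 1) (base 5). Lift 6: 279936. −1: 279935.
[4] 279935 ≡ 5·6^6 + 5·6^5 + 5·6^4 + 5·6^3 + 5·6^2 + 5·6 + 5 (base 6). Lift 7: 4215755. −1: 4215754.
[5] 4215754 ≡ 5·7^7 + 5·7^5 + 5·7^4 + 5·7^3 + 5·7^2 + 5·7 + 4 (base 7). Lift 8: 84073324. −1: 84073323.
[6] 84073323 ≡ 5·8^8 + 5·8^5 + 5·8^4 + 5·8^3 + 5·8^2 + 5·8 + 3 (base 8). Lift 9: 1937434593. −1: 1937434592.

5·8^8 + 5·8^5 + 5·8^4 + 5·8^3 + 5·8^2 + 5·8 + 3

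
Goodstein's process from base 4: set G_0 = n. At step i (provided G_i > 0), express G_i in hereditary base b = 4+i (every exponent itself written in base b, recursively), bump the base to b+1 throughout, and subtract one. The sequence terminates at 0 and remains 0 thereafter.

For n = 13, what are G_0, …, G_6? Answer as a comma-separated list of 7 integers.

13, 15, 17, 18, 19, 20, 21

G_0 = 13. HB_4(13) = 3·4 + 1. Bump = 16. G_1 = 15.
G_1 = 15. HB_5(15) = 3·5. Bump = 18. G_2 = 17.
G_2 = 17. HB_6(17) = 2·6 + 5. Bump = 19. G_3 = 18.
G_3 = 18. HB_7(18) = 2·7 + 4. Bump = 20. G_4 = 19.
G_4 = 19. HB_8(19) = 2·8 + 3. Bump = 21. G_5 = 20.
G_5 = 20. HB_9(20) = 2·9 + 2. Bump = 22. G_6 = 21.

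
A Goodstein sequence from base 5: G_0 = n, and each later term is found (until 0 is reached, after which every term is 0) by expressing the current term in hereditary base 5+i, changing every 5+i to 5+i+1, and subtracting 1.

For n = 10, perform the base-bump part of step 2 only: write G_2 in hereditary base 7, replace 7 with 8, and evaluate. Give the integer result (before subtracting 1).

12

G_0=10  [base 5] 2·5  →[5↦6]→  2·6 = 12  −1 ⇒ G_1=11
G_1=11  [base 6] 6 + 5  →[6↦7]→  7 + 5 = 12  −1 ⇒ G_2=11
G_2=11  [base 7] 7 + 4  →[7↦8]→  8 + 4 = 12  −1 ⇒ G_3=11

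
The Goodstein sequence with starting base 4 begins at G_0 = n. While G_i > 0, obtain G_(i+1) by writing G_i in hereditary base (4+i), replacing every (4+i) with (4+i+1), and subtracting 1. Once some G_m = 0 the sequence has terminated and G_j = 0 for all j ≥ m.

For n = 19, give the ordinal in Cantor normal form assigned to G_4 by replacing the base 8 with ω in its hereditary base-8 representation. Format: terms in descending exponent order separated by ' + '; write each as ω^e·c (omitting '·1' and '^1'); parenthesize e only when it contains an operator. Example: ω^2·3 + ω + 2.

ω·7 + 7

i=0: 19 = 4^2 + 3 (b=4); 4→5: 5^2 + 3 = 28; 28−1 = 27
i=1: 27 = 5^2 + 2 (b=5); 5→6: 6^2 + 2 = 38; 38−1 = 37
i=2: 37 = 6^2 + 1 (b=6); 6→7: 7^2 + 1 = 50; 50−1 = 49
i=3: 49 = 7^2 (b=7); 7→8: 8^2 = 64; 64−1 = 63
i=4: 63 = 7·8 + 7 (b=8); 8→9: 7·9 + 7 = 70; 70−1 = 69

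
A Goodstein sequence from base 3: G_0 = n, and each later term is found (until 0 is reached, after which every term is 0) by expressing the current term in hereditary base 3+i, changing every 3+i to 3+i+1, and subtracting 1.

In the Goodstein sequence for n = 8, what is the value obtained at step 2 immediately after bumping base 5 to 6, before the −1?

12

step 0: 8 = 2·3 + 2; sub 4 for 3: 2·4 + 2; = 10; G_1 = 10−1 = 9
step 1: 9 = 2·4 + 1; sub 5 for 4: 2·5 + 1; = 11; G_2 = 11−1 = 10
step 2: 10 = 2·5; sub 6 for 5: 2·6; = 12; G_3 = 12−1 = 11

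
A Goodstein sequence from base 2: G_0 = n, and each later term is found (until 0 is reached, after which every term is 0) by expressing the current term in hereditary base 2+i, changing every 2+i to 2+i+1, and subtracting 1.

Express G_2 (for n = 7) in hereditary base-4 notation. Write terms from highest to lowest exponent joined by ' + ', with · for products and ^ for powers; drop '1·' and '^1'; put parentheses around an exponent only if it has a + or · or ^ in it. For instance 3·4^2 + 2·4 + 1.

4^4 + 3

G_0 = 7. HB_2(7) = 2^2 + 2 + 1. Bump = 31. G_1 = 30.
G_1 = 30. HB_3(30) = 3^3 + 3. Bump = 260. G_2 = 259.
G_2 = 259. HB_4(259) = 4^4 + 3. Bump = 3128. G_3 = 3127.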